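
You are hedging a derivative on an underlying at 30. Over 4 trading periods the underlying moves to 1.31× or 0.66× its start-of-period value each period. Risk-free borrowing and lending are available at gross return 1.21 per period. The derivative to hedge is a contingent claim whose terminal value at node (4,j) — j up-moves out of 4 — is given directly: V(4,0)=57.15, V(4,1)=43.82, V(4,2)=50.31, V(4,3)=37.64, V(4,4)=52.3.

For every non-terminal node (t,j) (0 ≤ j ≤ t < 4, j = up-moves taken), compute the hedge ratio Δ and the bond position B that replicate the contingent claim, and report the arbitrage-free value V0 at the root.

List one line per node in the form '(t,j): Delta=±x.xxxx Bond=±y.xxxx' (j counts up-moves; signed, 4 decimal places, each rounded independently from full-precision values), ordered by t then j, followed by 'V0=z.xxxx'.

The replicating-portfolio and risk-neutral prices coincide; use p* = (1.21−0.66)/(1.31−0.66) = 0.8462 for the latter.
At expiry t=4: V(4,0)=57.1500, V(4,1)=43.8200, V(4,2)=50.3100, V(4,3)=37.6400, V(4,4)=52.3000
  t=3,j=0: stock 8.6249 → up 11.2986 (V=43.8200), down 5.6924 (V=57.1500). Price 37.9097; hedge Δ=-2.3777, bond B=58.4174.
  t=3,j=1: stock 17.1191 → up 22.4260 (V=50.3100), down 11.2986 (V=43.8200). Price 40.7533; hedge Δ=0.5832, bond B=30.7687.
  t=3,j=2: stock 33.9788 → up 44.5122 (V=37.6400), down 22.4260 (V=50.3100). Price 32.7184; hedge Δ=-0.5737, bond B=52.2107.
  t=3,j=3: stock 67.4427 → up 88.3500 (V=52.3000), down 44.5122 (V=37.6400). Price 41.3592; hedge Δ=0.3344, bond B=18.8053.
  t=2,j=0: stock 13.0680 → up 17.1191 (V=40.7533), down 8.6249 (V=37.9097). Price 33.3189; hedge Δ=0.3348, bond B=28.9441.
  t=2,j=1: stock 25.9380 → up 33.9788 (V=32.7184), down 17.1191 (V=40.7533). Price 28.0616; hedge Δ=-0.4766, bond B=40.4231.
  t=2,j=2: stock 51.4830 → up 67.4427 (V=41.3592), down 33.9788 (V=32.7184). Price 33.0825; hedge Δ=0.2582, bond B=19.7889.
  t=1,j=0: stock 19.8000 → up 25.9380 (V=28.0616), down 13.0680 (V=33.3189). Price 23.8598; hedge Δ=-0.4085, bond B=31.9480.
  t=1,j=1: stock 39.3000 → up 51.4830 (V=33.0825), down 25.9380 (V=28.0616). Price 26.7025; hedge Δ=0.1966, bond B=18.9780.
  t=0,j=0: stock 30.0000 → up 39.3000 (V=26.7025), down 19.8000 (V=23.8598). Price 21.7068; hedge Δ=0.1458, bond B=17.3334.
Self-financing check: at every node Δ·S+B equals the discounted successor values.

(0,0): Delta=0.1458 Bond=17.3334
(1,0): Delta=-0.4085 Bond=31.9480
(1,1): Delta=0.1966 Bond=18.9780
(2,0): Delta=0.3348 Bond=28.9441
(2,1): Delta=-0.4766 Bond=40.4231
(2,2): Delta=0.2582 Bond=19.7889
(3,0): Delta=-2.3777 Bond=58.4174
(3,1): Delta=0.5832 Bond=30.7687
(3,2): Delta=-0.5737 Bond=52.2107
(3,3): Delta=0.3344 Bond=18.8053
V0=21.7068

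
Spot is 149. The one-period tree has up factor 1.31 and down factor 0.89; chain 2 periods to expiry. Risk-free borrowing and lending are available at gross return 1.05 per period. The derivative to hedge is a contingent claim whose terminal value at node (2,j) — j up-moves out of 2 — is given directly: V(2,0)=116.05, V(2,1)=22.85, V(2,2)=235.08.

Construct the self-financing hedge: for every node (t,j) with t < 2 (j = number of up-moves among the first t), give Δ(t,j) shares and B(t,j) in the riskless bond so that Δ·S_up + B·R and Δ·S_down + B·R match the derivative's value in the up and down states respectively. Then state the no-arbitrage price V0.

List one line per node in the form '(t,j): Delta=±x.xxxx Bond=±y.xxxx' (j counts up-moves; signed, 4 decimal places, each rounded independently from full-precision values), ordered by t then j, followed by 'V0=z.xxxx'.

Risk-neutral probability p* = (R−d)/(u−d) = (1.05−0.89)/(1.31−0.89) = 0.3810.
Payoff layer (t=2): V(2,0)=116.0500, V(2,1)=22.8500, V(2,2)=235.0800
Node (1,0) S=132.6100: V=(p*·22.8500+(1−p*)·116.0500)/1.05=76.7098; Δ=(22.8500−116.0500)/(173.7191−118.0229)=-1.6734; B=V−Δ·S=298.6145
Node (1,1) S=195.1900: V=(p*·235.0800+(1−p*)·22.8500)/1.05=98.7615; Δ=(235.0800−22.8500)/(255.6989−173.7191)=2.5888; B=V−Δ·S=-406.5481
Node (0,0) S=149.0000: V=(p*·98.7615+(1−p*)·76.7098)/1.05=81.0575; Δ=(98.7615−76.7098)/(195.1900−132.6100)=0.3524; B=V−Δ·S=28.5535
Check: Δ(0,0)·S0 + B(0,0) = 81.0575 = V0.

(0,0): Delta=0.3524 Bond=28.5535
(1,0): Delta=-1.6734 Bond=298.6145
(1,1): Delta=2.5888 Bond=-406.5481
V0=81.0575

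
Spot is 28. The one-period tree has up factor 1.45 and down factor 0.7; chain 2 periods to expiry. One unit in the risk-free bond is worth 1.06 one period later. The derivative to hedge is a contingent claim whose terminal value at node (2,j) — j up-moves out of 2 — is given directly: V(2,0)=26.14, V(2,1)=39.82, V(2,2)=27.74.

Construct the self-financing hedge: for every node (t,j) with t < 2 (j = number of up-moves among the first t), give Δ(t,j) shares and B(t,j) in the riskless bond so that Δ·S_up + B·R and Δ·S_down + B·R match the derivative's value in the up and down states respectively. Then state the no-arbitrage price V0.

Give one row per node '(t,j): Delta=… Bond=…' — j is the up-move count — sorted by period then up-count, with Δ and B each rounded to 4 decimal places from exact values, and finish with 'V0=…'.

Risk-neutral probability p* = (R−d)/(u−d) = (1.06−0.7)/(1.45−0.7) = 0.4800.
Terminal values V(2,·): V(2,0)=26.1400, V(2,1)=39.8200, V(2,2)=27.7400
Node (1,0) S=19.6000: V=(p*·39.8200+(1−p*)·26.1400)/1.06=30.8551; Δ=(39.8200−26.1400)/(28.4200−13.7200)=0.9306; B=V−Δ·S=12.6151
Node (1,1) S=40.6000: V=(p*·27.7400+(1−p*)·39.8200)/1.06=32.0958; Δ=(27.7400−39.8200)/(58.8700−28.4200)=-0.3967; B=V−Δ·S=48.2025
Node (0,0) S=28.0000: V=(p*·32.0958+(1−p*)·30.8551)/1.06=29.6704; Δ=(32.0958−30.8551)/(40.6000−19.6000)=0.0591; B=V−Δ·S=28.0161
Check: Δ(0,0)·S0 + B(0,0) = 29.6704 = V0.

(0,0): Delta=0.0591 Bond=28.0161
(1,0): Delta=0.9306 Bond=12.6151
(1,1): Delta=-0.3967 Bond=48.2025
V0=29.6704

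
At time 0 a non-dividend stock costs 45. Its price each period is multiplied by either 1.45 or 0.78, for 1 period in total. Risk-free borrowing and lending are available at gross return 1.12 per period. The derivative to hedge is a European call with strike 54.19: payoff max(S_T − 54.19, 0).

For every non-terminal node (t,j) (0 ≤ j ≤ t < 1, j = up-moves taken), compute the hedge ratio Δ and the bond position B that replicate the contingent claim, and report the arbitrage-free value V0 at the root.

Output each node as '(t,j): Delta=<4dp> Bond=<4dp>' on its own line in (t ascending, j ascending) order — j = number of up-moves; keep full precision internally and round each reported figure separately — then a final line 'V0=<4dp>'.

(0,0): Delta=0.3668 Bond=-11.4963
V0=5.0112

No-arbitrage ⇒ martingale measure with p* = (R−d)/(u−d) = 0.5075.
At expiry t=1: V(1,0)=0.0000, V(1,1)=11.0600
Node (0,0) S=45.0000: V=(p*·11.0600+(1−p*)·0.0000)/1.12=5.0112; Δ=(11.0600−0.0000)/(65.2500−35.1000)=0.3668; B=V−Δ·S=-11.4963
Check: Δ(0,0)·S0 + B(0,0) = 5.0112 = V0.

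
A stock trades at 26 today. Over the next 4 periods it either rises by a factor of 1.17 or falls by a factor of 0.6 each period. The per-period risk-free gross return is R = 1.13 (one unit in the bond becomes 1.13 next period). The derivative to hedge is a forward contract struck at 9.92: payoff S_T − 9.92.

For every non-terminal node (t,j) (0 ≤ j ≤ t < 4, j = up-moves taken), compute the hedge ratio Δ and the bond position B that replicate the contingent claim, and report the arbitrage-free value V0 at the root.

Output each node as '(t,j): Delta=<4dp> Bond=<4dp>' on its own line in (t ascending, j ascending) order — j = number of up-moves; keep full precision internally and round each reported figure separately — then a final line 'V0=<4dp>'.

Risk-neutral probability p* = (R−d)/(u−d) = (1.13−0.6)/(1.17−0.6) = 0.9298.
Terminal payoffs: V(4,0)=-6.5504, V(4,1)=-3.3493, V(4,2)=2.8929, V(4,3)=15.0652, V(4,4)=38.8011
(3,0): S=5.6160. Δ = (V_up−V_dn)/(S_up−S_dn) = (-3.3493−-6.5504)/(6.5707−3.3696) = 1.0000. V = [p*·-3.3493 + (1−p*)·-6.5504]/1.13 = -3.1628. B = V − Δ·S = -8.7788.
(3,1): S=10.9512. Δ = (V_up−V_dn)/(S_up−S_dn) = (2.8929−-3.3493)/(12.8129−6.5707) = 1.0000. V = [p*·2.8929 + (1−p*)·-3.3493]/1.13 = 2.1724. B = V − Δ·S = -8.7788.
(3,2): S=21.3548. Δ = (V_up−V_dn)/(S_up−S_dn) = (15.0652−2.8929)/(24.9852−12.8129) = 1.0000. V = [p*·15.0652 + (1−p*)·2.8929]/1.13 = 12.5761. B = V − Δ·S = -8.7788.
(3,3): S=41.6419. Δ = (V_up−V_dn)/(S_up−S_dn) = (38.8011−15.0652)/(48.7211−24.9852) = 1.0000. V = [p*·38.8011 + (1−p*)·15.0652]/1.13 = 32.8632. B = V − Δ·S = -8.7788.
(2,0): S=9.3600. Δ = (V_up−V_dn)/(S_up−S_dn) = (2.1724−-3.1628)/(10.9512−5.6160) = 1.0000. V = [p*·2.1724 + (1−p*)·-3.1628]/1.13 = 1.5912. B = V − Δ·S = -7.7688.
(2,1): S=18.2520. Δ = (V_up−V_dn)/(S_up−S_dn) = (12.5761−2.1724)/(21.3548−10.9512) = 1.0000. V = [p*·12.5761 + (1−p*)·2.1724]/1.13 = 10.4832. B = V − Δ·S = -7.7688.
(2,2): S=35.5914. Δ = (V_up−V_dn)/(S_up−S_dn) = (32.8632−12.5761)/(41.6419−21.3548) = 1.0000. V = [p*·32.8632 + (1−p*)·12.5761]/1.13 = 27.8226. B = V − Δ·S = -7.7688.
(1,0): S=15.6000. Δ = (V_up−V_dn)/(S_up−S_dn) = (10.4832−1.5912)/(18.2520−9.3600) = 1.0000. V = [p*·10.4832 + (1−p*)·1.5912]/1.13 = 8.7249. B = V − Δ·S = -6.8751.
(1,1): S=30.4200. Δ = (V_up−V_dn)/(S_up−S_dn) = (27.8226−10.4832)/(35.5914−18.2520) = 1.0000. V = [p*·27.8226 + (1−p*)·10.4832]/1.13 = 23.5449. B = V − Δ·S = -6.8751.
(0,0): S=26.0000. Δ = (V_up−V_dn)/(S_up−S_dn) = (23.5449−8.7249)/(30.4200−15.6000) = 1.0000. V = [p*·23.5449 + (1−p*)·8.7249]/1.13 = 19.9159. B = V − Δ·S = -6.0841.
The time-0 hedge costs 19.9159, which is the no-arbitrage price.

(0,0): Delta=1.0000 Bond=-6.0841
(1,0): Delta=1.0000 Bond=-6.8751
(1,1): Delta=1.0000 Bond=-6.8751
(2,0): Delta=1.0000 Bond=-7.7688
(2,1): Delta=1.0000 Bond=-7.7688
(2,2): Delta=1.0000 Bond=-7.7688
(3,0): Delta=1.0000 Bond=-8.7788
(3,1): Delta=1.0000 Bond=-8.7788
(3,2): Delta=1.0000 Bond=-8.7788
(3,3): Delta=1.0000 Bond=-8.7788
V0=19.9159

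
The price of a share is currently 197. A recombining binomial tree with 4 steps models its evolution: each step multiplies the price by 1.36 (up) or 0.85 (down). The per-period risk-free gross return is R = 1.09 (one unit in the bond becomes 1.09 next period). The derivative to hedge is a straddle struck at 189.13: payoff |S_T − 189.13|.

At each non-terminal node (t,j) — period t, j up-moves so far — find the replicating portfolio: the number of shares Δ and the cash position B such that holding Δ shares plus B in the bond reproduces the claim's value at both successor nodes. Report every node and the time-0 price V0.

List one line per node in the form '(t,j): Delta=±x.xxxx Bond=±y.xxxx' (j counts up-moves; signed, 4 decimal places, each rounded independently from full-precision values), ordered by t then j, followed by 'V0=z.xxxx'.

(0,0): Delta=0.7097 Bond=-57.4552
(1,0): Delta=0.4176 Bond=-13.7112
(1,1): Delta=0.9151 Bond=-117.6554
(2,0): Delta=-0.1182 Bond=61.3168
(2,1): Delta=0.7943 Bond=-100.7400
(2,2): Delta=1.0000 Bond=-159.1869
(3,0): Delta=-1.0000 Bond=173.5138
(3,1): Delta=0.5018 Bond=-53.1780
(3,2): Delta=1.0000 Bond=-173.5138
(3,3): Delta=1.0000 Bond=-173.5138
V0=82.3528

Under the risk-neutral measure, an up-move has probability p* = (R−d)/(u−d) = 0.4706 and values discount at R = 1.09.
Terminal payoffs: V(4,0)=86.2948, V(4,1)=24.5936, V(4,2)=74.1282, V(4,3)=232.0831, V(4,4)=484.8110
(3,0): S=120.9826. Δ = (V_up−V_dn)/(S_up−S_dn) = (24.5936−86.2948)/(164.5364−102.8352) = -1.0000. V = [p*·24.5936 + (1−p*)·86.2948]/1.09 = 52.5311. B = V − Δ·S = 173.5138.
(3,1): S=193.5722. Δ = (V_up−V_dn)/(S_up−S_dn) = (74.1282−24.5936)/(263.2582−164.5364) = 0.5018. V = [p*·74.1282 + (1−p*)·24.5936]/1.09 = 43.9486. B = V − Δ·S = -53.1780.
(3,2): S=309.7155. Δ = (V_up−V_dn)/(S_up−S_dn) = (232.0831−74.1282)/(421.2131−263.2582) = 1.0000. V = [p*·232.0831 + (1−p*)·74.1282]/1.09 = 136.2018. B = V − Δ·S = -173.5138.
(3,3): S=495.5448. Δ = (V_up−V_dn)/(S_up−S_dn) = (484.8110−232.0831)/(673.9410−421.2131) = 1.0000. V = [p*·484.8110 + (1−p*)·232.0831]/1.09 = 322.0311. B = V − Δ·S = -173.5138.
(2,0): S=142.3325. Δ = (V_up−V_dn)/(S_up−S_dn) = (43.9486−52.5311)/(193.5722−120.9826) = -0.1182. V = [p*·43.9486 + (1−p*)·52.5311]/1.09 = 44.4884. B = V − Δ·S = 61.3168.
(2,1): S=227.7320. Δ = (V_up−V_dn)/(S_up−S_dn) = (136.2018−43.9486)/(309.7155−193.5722) = 0.7943. V = [p*·136.2018 + (1−p*)·43.9486]/1.09 = 80.1485. B = V − Δ·S = -100.7400.
(2,2): S=364.3712. Δ = (V_up−V_dn)/(S_up−S_dn) = (322.0311−136.2018)/(495.5448−309.7155) = 1.0000. V = [p*·322.0311 + (1−p*)·136.2018]/1.09 = 205.1843. B = V − Δ·S = -159.1869.
(1,0): S=167.4500. Δ = (V_up−V_dn)/(S_up−S_dn) = (80.1485−44.4884)/(227.7320−142.3325) = 0.4176. V = [p*·80.1485 + (1−p*)·44.4884]/1.09 = 56.2106. B = V − Δ·S = -13.7112.
(1,1): S=267.9200. Δ = (V_up−V_dn)/(S_up−S_dn) = (205.1843−80.1485)/(364.3712−227.7320) = 0.9151. V = [p*·205.1843 + (1−p*)·80.1485]/1.09 = 127.5127. B = V − Δ·S = -117.6554.
(0,0): S=197.0000. Δ = (V_up−V_dn)/(S_up−S_dn) = (127.5127−56.2106)/(267.9200−167.4500) = 0.7097. V = [p*·127.5127 + (1−p*)·56.2106]/1.09 = 82.3528. B = V − Δ·S = -57.4552.
Root portfolio cost Δ·197+B reproduces V0=82.3528.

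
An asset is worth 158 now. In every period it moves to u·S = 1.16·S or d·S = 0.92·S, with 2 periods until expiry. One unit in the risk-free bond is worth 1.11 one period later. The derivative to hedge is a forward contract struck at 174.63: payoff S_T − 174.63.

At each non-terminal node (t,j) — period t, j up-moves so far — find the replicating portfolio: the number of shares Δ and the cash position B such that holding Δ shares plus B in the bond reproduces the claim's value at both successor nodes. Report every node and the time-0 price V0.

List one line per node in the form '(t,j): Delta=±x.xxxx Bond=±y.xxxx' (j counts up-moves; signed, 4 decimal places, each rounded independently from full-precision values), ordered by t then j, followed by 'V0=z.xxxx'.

No-arbitrage ⇒ martingale measure with p* = (R−d)/(u−d) = 0.7917.
At expiry t=2: V(2,0)=-40.8988, V(2,1)=-6.0124, V(2,2)=37.9748
(1,0): S=145.3600. Δ = (V_up−V_dn)/(S_up−S_dn) = (-6.0124−-40.8988)/(168.6176−133.7312) = 1.0000. V = [p*·-6.0124 + (1−p*)·-40.8988]/1.11 = -11.9643. B = V − Δ·S = -157.3243.
(1,1): S=183.2800. Δ = (V_up−V_dn)/(S_up−S_dn) = (37.9748−-6.0124)/(212.6048−168.6176) = 1.0000. V = [p*·37.9748 + (1−p*)·-6.0124]/1.11 = 25.9557. B = V − Δ·S = -157.3243.
(0,0): S=158.0000. Δ = (V_up−V_dn)/(S_up−S_dn) = (25.9557−-11.9643)/(183.2800−145.3600) = 1.0000. V = [p*·25.9557 + (1−p*)·-11.9643]/1.11 = 16.2664. B = V − Δ·S = -141.7336.
Check: Δ(0,0)·S0 + B(0,0) = 16.2664 = V0.

(0,0): Delta=1.0000 Bond=-141.7336
(1,0): Delta=1.0000 Bond=-157.3243
(1,1): Delta=1.0000 Bond=-157.3243
V0=16.2664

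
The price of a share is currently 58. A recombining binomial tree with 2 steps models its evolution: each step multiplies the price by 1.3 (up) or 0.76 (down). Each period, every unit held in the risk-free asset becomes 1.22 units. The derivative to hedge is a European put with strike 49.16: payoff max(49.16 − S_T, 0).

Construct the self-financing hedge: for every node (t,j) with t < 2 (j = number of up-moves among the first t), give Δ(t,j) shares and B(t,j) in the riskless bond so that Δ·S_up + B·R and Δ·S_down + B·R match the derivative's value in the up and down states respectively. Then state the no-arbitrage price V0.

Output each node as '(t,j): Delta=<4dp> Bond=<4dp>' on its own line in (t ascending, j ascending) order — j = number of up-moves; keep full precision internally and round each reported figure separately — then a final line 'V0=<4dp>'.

The replicating-portfolio and risk-neutral prices coincide; use p* = (1.22−0.76)/(1.3−0.76) = 0.8519 for the latter.
Payoff layer (t=2): V(2,0)=15.6592, V(2,1)=0.0000, V(2,2)=0.0000
Node (1,0) S=44.0800: V=(p*·0.0000+(1−p*)·15.6592)/1.22=1.9015; Δ=(0.0000−15.6592)/(57.3040−33.5008)=-0.6579; B=V−Δ·S=30.9001
Node (1,1) S=75.4000: V=(p*·0.0000+(1−p*)·0.0000)/1.22=0.0000; Δ=(0.0000−0.0000)/(98.0200−57.3040)=0.0000; B=V−Δ·S=0.0000
Node (0,0) S=58.0000: V=(p*·0.0000+(1−p*)·1.9015)/1.22=0.2309; Δ=(0.0000−1.9015)/(75.4000−44.0800)=-0.0607; B=V−Δ·S=3.7523
Each (Δ,B) replicates both successor values, so the strategy is self-financing and V0 is arbitrage-free.

(0,0): Delta=-0.0607 Bond=3.7523
(1,0): Delta=-0.6579 Bond=30.9001
(1,1): Delta=0.0000 Bond=0.0000
V0=0.2309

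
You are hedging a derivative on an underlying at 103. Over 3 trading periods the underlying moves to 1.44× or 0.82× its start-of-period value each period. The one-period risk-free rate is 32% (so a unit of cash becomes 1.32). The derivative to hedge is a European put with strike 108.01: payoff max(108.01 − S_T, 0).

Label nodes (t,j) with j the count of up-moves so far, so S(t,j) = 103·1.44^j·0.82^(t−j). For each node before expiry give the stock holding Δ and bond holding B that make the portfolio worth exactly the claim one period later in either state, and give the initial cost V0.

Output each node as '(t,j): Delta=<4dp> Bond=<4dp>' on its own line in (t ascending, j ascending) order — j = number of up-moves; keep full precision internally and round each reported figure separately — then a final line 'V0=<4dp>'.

Since d<R<u, set p* = (R−d)/(u−d) = 0.8065; price each node as the discounted p*-expectation of its children.
Terminal payoffs: V(3,0)=51.2191, V(3,1)=8.2796, V(3,2)=0.0000, V(3,3)=0.0000
Node (2,0) S=69.2572: V=(p*·8.2796+(1−p*)·51.2191)/1.32=12.5686; Δ=(8.2796−51.2191)/(99.7304−56.7909)=-1.0000; B=V−Δ·S=81.8258
Node (2,1) S=121.6224: V=(p*·0.0000+(1−p*)·8.2796)/1.32=1.2140; Δ=(0.0000−8.2796)/(175.1363−99.7304)=-0.1098; B=V−Δ·S=14.5683
Node (2,2) S=213.5808: V=(p*·0.0000+(1−p*)·0.0000)/1.32=0.0000; Δ=(0.0000−0.0000)/(307.5564−175.1363)=0.0000; B=V−Δ·S=0.0000
Node (1,0) S=84.4600: V=(p*·1.2140+(1−p*)·12.5686)/1.32=2.5846; Δ=(1.2140−12.5686)/(121.6224−69.2572)=-0.2168; B=V−Δ·S=20.8984
Node (1,1) S=148.3200: V=(p*·0.0000+(1−p*)·1.2140)/1.32=0.1780; Δ=(0.0000−1.2140)/(213.5808−121.6224)=-0.0132; B=V−Δ·S=2.1361
Node (0,0) S=103.0000: V=(p*·0.1780+(1−p*)·2.5846)/1.32=0.4877; Δ=(0.1780−2.5846)/(148.3200−84.4600)=-0.0377; B=V−Δ·S=4.3693
Check: Δ(0,0)·S0 + B(0,0) = 0.4877 = V0.

(0,0): Delta=-0.0377 Bond=4.3693
(1,0): Delta=-0.2168 Bond=20.8984
(1,1): Delta=-0.0132 Bond=2.1361
(2,0): Delta=-1.0000 Bond=81.8258
(2,1): Delta=-0.1098 Bond=14.5683
(2,2): Delta=0.0000 Bond=0.0000
V0=0.4877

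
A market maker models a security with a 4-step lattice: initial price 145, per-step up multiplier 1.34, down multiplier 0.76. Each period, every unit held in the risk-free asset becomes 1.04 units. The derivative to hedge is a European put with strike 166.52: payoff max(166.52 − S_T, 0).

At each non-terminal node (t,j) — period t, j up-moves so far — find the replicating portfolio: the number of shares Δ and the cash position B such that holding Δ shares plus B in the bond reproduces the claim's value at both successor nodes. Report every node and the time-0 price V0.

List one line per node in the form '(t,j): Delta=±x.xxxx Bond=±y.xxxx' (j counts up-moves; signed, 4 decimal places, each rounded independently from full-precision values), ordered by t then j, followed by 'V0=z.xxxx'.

No-arbitrage ⇒ martingale measure with p* = (R−d)/(u−d) = 0.4828.
At expiry t=4: V(4,0)=118.1448, V(4,1)=81.2270, V(4,2)=16.1349, V(4,3)=0.0000, V(4,4)=0.0000
Node (3,0) S=63.6515: V=(p*·81.2270+(1−p*)·118.1448)/1.04=96.4639; Δ=(81.2270−118.1448)/(85.2930−48.3752)=-1.0000; B=V−Δ·S=160.1154
Node (3,1) S=112.2277: V=(p*·16.1349+(1−p*)·81.2270)/1.04=47.8877; Δ=(16.1349−81.2270)/(150.3851−85.2930)=-1.0000; B=V−Δ·S=160.1154
Node (3,2) S=197.8751: V=(p*·0.0000+(1−p*)·16.1349)/1.04=8.0247; Δ=(0.0000−16.1349)/(265.1527−150.3851)=-0.1406; B=V−Δ·S=35.8435
Node (3,3) S=348.8851: V=(p*·0.0000+(1−p*)·0.0000)/1.04=0.0000; Δ=(0.0000−0.0000)/(467.5060−265.1527)=0.0000; B=V−Δ·S=0.0000
Node (2,0) S=83.7520: V=(p*·47.8877+(1−p*)·96.4639)/1.04=70.2051; Δ=(47.8877−96.4639)/(112.2277−63.6515)=-1.0000; B=V−Δ·S=153.9571
Node (2,1) S=147.6680: V=(p*·8.0247+(1−p*)·47.8877)/1.04=27.5418; Δ=(8.0247−47.8877)/(197.8751−112.2277)=-0.4654; B=V−Δ·S=96.2712
Node (2,2) S=260.3620: V=(p*·0.0000+(1−p*)·8.0247)/1.04=3.9910; Δ=(0.0000−8.0247)/(348.8851−197.8751)=-0.0531; B=V−Δ·S=17.8267
Node (1,0) S=110.2000: V=(p*·27.5418+(1−p*)·70.2051)/1.04=47.7010; Δ=(27.5418−70.2051)/(147.6680−83.7520)=-0.6675; B=V−Δ·S=121.2584
Node (1,1) S=194.3000: V=(p*·3.9910+(1−p*)·27.5418)/1.04=15.5505; Δ=(3.9910−27.5418)/(260.3620−147.6680)=-0.2090; B=V−Δ·S=56.1552
Node (0,0) S=145.0000: V=(p*·15.5505+(1−p*)·47.7010)/1.04=30.9423; Δ=(15.5505−47.7010)/(194.3000−110.2000)=-0.3823; B=V−Δ·S=86.3743
Root portfolio cost Δ·145+B reproduces V0=30.9423.

(0,0): Delta=-0.3823 Bond=86.3743
(1,0): Delta=-0.6675 Bond=121.2584
(1,1): Delta=-0.2090 Bond=56.1552
(2,0): Delta=-1.0000 Bond=153.9571
(2,1): Delta=-0.4654 Bond=96.2712
(2,2): Delta=-0.0531 Bond=17.8267
(3,0): Delta=-1.0000 Bond=160.1154
(3,1): Delta=-1.0000 Bond=160.1154
(3,2): Delta=-0.1406 Bond=35.8435
(3,3): Delta=0.0000 Bond=0.0000
V0=30.9423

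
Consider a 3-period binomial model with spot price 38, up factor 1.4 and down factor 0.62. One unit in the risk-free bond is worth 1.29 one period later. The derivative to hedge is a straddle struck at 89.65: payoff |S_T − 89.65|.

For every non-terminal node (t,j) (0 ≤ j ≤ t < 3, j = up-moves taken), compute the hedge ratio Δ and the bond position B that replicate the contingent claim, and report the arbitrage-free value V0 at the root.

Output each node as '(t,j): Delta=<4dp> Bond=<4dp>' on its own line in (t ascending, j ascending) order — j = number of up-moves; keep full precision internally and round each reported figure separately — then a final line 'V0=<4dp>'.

Since d<R<u, set p* = (R−d)/(u−d) = 0.8590; price each node as the discounted p*-expectation of its children.
At expiry t=3: V(3,0)=80.5935, V(3,1)=69.1999, V(3,2)=43.4724, V(3,3)=14.6220
Node (2,0) S=14.6072: V=(p*·69.1999+(1−p*)·80.5935)/1.29=54.8889; Δ=(69.1999−80.5935)/(20.4501−9.0565)=-1.0000; B=V−Δ·S=69.4961
Node (2,1) S=32.9840: V=(p*·43.4724+(1−p*)·69.1999)/1.29=36.5121; Δ=(43.4724−69.1999)/(46.1776−20.4501)=-1.0000; B=V−Δ·S=69.4961
Node (2,2) S=74.4800: V=(p*·14.6220+(1−p*)·43.4724)/1.29=14.4889; Δ=(14.6220−43.4724)/(104.2720−46.1776)=-0.4966; B=V−Δ·S=51.4766
Node (1,0) S=23.5600: V=(p*·36.5121+(1−p*)·54.8889)/1.29=30.3130; Δ=(36.5121−54.8889)/(32.9840−14.6072)=-1.0000; B=V−Δ·S=53.8730
Node (1,1) S=53.2000: V=(p*·14.4889+(1−p*)·36.5121)/1.29=13.6393; Δ=(14.4889−36.5121)/(74.4800−32.9840)=-0.5307; B=V−Δ·S=41.8743
Node (0,0) S=38.0000: V=(p*·13.6393+(1−p*)·30.3130)/1.29=12.3959; Δ=(13.6393−30.3130)/(53.2000−23.5600)=-0.5625; B=V−Δ·S=33.7724
Check: Δ(0,0)·S0 + B(0,0) = 12.3959 = V0.

(0,0): Delta=-0.5625 Bond=33.7724
(1,0): Delta=-1.0000 Bond=53.8730
(1,1): Delta=-0.5307 Bond=41.8743
(2,0): Delta=-1.0000 Bond=69.4961
(2,1): Delta=-1.0000 Bond=69.4961
(2,2): Delta=-0.4966 Bond=51.4766
V0=12.3959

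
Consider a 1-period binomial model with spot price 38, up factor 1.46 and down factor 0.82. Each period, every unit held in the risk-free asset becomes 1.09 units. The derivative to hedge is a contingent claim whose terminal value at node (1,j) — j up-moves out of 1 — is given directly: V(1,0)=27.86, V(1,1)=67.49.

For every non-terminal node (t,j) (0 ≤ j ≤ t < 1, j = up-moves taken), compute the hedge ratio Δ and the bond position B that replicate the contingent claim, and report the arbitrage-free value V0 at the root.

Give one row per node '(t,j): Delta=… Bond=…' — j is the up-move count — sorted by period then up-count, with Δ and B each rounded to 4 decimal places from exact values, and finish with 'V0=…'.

No-arbitrage ⇒ martingale measure with p* = (R−d)/(u−d) = 0.4219.
Payoff layer (t=1): V(1,0)=27.8600, V(1,1)=67.4900
  t=0,j=0: stock 38.0000 → up 55.4800 (V=67.4900), down 31.1600 (V=27.8600). Price 40.8981; hedge Δ=1.6295, bond B=-21.0238.
The time-0 hedge costs 40.8981, which is the no-arbitrage price.

(0,0): Delta=1.6295 Bond=-21.0238
V0=40.8981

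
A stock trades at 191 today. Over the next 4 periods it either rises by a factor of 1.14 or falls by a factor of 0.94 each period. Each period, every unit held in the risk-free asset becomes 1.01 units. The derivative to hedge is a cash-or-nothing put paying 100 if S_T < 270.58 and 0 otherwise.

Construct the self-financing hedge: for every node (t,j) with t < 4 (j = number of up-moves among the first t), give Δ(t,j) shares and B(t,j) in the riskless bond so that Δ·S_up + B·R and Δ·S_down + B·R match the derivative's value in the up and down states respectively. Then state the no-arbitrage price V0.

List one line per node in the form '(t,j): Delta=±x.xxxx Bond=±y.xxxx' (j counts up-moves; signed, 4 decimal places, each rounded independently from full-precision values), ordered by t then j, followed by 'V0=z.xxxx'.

Risk-neutral probability p* = (R−d)/(u−d) = (1.01−0.94)/(1.14−0.94) = 0.3500.
Payoff layer (t=4): V(4,0)=100.0000, V(4,1)=100.0000, V(4,2)=100.0000, V(4,3)=100.0000, V(4,4)=0.0000
  t=3,j=0: stock 158.6415 → up 180.8514 (V=100.0000), down 149.1231 (V=100.0000). Price 99.0099; hedge Δ=0.0000, bond B=99.0099.
  t=3,j=1: stock 192.3951 → up 219.3304 (V=100.0000), down 180.8514 (V=100.0000). Price 99.0099; hedge Δ=0.0000, bond B=99.0099.
  t=3,j=2: stock 233.3302 → up 265.9964 (V=100.0000), down 219.3304 (V=100.0000). Price 99.0099; hedge Δ=0.0000, bond B=99.0099.
  t=3,j=3: stock 282.9749 → up 322.5914 (V=0.0000), down 265.9964 (V=100.0000). Price 64.3564; hedge Δ=-1.7669, bond B=564.3564.
  t=2,j=0: stock 168.7676 → up 192.3951 (V=99.0099), down 158.6415 (V=99.0099). Price 98.0296; hedge Δ=0.0000, bond B=98.0296.
  t=2,j=1: stock 204.6756 → up 233.3302 (V=99.0099), down 192.3951 (V=99.0099). Price 98.0296; hedge Δ=0.0000, bond B=98.0296.
  t=2,j=2: stock 248.2236 → up 282.9749 (V=64.3564), down 233.3302 (V=99.0099). Price 86.0210; hedge Δ=-0.6980, bond B=259.2883.
  t=1,j=0: stock 179.5400 → up 204.6756 (V=98.0296), down 168.7676 (V=98.0296). Price 97.0590; hedge Δ=0.0000, bond B=97.0590.
  t=1,j=1: stock 217.7400 → up 248.2236 (V=86.0210), down 204.6756 (V=98.0296). Price 92.8976; hedge Δ=-0.2758, bond B=152.9407.
  t=0,j=0: stock 191.0000 → up 217.7400 (V=92.8976), down 179.5400 (V=97.0590). Price 94.6560; hedge Δ=-0.1089, bond B=115.4630.
Root portfolio cost Δ·191+B reproduces V0=94.6560.

(0,0): Delta=-0.1089 Bond=115.4630
(1,0): Delta=0.0000 Bond=97.0590
(1,1): Delta=-0.2758 Bond=152.9407
(2,0): Delta=0.0000 Bond=98.0296
(2,1): Delta=0.0000 Bond=98.0296
(2,2): Delta=-0.6980 Bond=259.2883
(3,0): Delta=0.0000 Bond=99.0099
(3,1): Delta=0.0000 Bond=99.0099
(3,2): Delta=0.0000 Bond=99.0099
(3,3): Delta=-1.7669 Bond=564.3564
V0=94.6560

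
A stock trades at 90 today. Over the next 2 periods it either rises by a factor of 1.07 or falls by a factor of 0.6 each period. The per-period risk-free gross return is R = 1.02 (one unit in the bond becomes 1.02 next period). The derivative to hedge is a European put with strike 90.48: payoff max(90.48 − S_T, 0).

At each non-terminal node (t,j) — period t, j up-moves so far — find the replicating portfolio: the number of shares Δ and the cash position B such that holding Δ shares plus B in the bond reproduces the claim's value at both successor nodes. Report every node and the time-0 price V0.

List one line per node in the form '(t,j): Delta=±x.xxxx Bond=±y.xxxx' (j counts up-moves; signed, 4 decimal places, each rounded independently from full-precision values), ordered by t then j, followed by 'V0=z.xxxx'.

(0,0): Delta=-0.7398 Bond=73.1935
(1,0): Delta=-1.0000 Bond=88.7059
(1,1): Delta=-0.7225 Bond=72.9850
V0=6.6077

Risk-neutral probability p* = (R−d)/(u−d) = (1.02−0.6)/(1.07−0.6) = 0.8936.
At expiry t=2: V(2,0)=58.0800, V(2,1)=32.7000, V(2,2)=0.0000
(1,0): S=54.0000. Δ = (V_up−V_dn)/(S_up−S_dn) = (32.7000−58.0800)/(57.7800−32.4000) = -1.0000. V = [p*·32.7000 + (1−p*)·58.0800]/1.02 = 34.7059. B = V − Δ·S = 88.7059.
(1,1): S=96.3000. Δ = (V_up−V_dn)/(S_up−S_dn) = (0.0000−32.7000)/(103.0410−57.7800) = -0.7225. V = [p*·0.0000 + (1−p*)·32.7000]/1.02 = 3.4105. B = V − Δ·S = 72.9850.
(0,0): S=90.0000. Δ = (V_up−V_dn)/(S_up−S_dn) = (3.4105−34.7059)/(96.3000−54.0000) = -0.7398. V = [p*·3.4105 + (1−p*)·34.7059]/1.02 = 6.6077. B = V − Δ·S = 73.1935.
Check: Δ(0,0)·S0 + B(0,0) = 6.6077 = V0.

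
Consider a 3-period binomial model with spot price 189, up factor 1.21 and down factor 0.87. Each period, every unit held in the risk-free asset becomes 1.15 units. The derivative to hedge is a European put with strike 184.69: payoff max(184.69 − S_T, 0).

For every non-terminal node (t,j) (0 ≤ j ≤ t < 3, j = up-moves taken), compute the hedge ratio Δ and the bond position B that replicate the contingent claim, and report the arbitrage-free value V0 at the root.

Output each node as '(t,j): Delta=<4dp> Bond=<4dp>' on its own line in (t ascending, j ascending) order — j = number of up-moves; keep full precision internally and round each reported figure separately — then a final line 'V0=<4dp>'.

(0,0): Delta=-0.0575 Bond=11.6676
(1,0): Delta=-0.2820 Bond=50.3392
(1,1): Delta=-0.0229 Bond=5.5060
(2,0): Delta=-1.0000 Bond=160.6000
(2,1): Delta=-0.1714 Bond=35.8808
(2,2): Delta=0.0000 Bond=0.0000
V0=0.8042

Under the risk-neutral measure, an up-move has probability p* = (R−d)/(u−d) = 0.8235 and values discount at R = 1.15.
Payoff layer (t=3): V(3,0)=60.2329, V(3,1)=11.5945, V(3,2)=0.0000, V(3,3)=0.0000
  t=2,j=0: stock 143.0541 → up 173.0955 (V=11.5945), down 124.4571 (V=60.2329). Price 17.5459; hedge Δ=-1.0000, bond B=160.6000.
  t=2,j=1: stock 198.9603 → up 240.7420 (V=0.0000), down 173.0955 (V=11.5945). Price 1.7792; hedge Δ=-0.1714, bond B=35.8808.
  t=2,j=2: stock 276.7149 → up 334.8250 (V=0.0000), down 240.7420 (V=0.0000). Price 0.0000; hedge Δ=0.0000, bond B=0.0000.
  t=1,j=0: stock 164.4300 → up 198.9603 (V=1.7792), down 143.0541 (V=17.5459). Price 3.9666; hedge Δ=-0.2820, bond B=50.3392.
  t=1,j=1: stock 228.6900 → up 276.7149 (V=0.0000), down 198.9603 (V=1.7792). Price 0.2730; hedge Δ=-0.0229, bond B=5.5060.
  t=0,j=0: stock 189.0000 → up 228.6900 (V=0.2730), down 164.4300 (V=3.9666). Price 0.8042; hedge Δ=-0.0575, bond B=11.6676.
Each (Δ,B) replicates both successor values, so the strategy is self-financing and V0 is arbitrage-free.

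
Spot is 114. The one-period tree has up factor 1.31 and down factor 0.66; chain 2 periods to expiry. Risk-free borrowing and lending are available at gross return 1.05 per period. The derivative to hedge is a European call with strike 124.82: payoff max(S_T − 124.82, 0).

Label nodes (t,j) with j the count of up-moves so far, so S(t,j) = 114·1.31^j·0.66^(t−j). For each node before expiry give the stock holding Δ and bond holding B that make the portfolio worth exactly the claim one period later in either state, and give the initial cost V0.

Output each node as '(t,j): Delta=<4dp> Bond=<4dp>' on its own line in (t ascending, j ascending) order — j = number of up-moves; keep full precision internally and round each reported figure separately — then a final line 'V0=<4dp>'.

(0,0): Delta=0.5461 Bond=-39.1319
(1,0): Delta=0.0000 Bond=0.0000
(1,1): Delta=0.7295 Bond=-68.4808
V0=23.1234

Risk-neutral probability p* = (R−d)/(u−d) = (1.05−0.66)/(1.31−0.66) = 0.6000.
Payoff layer (t=2): V(2,0)=0.0000, V(2,1)=0.0000, V(2,2)=70.8154
(1,0): S=75.2400. Δ = (V_up−V_dn)/(S_up−S_dn) = (0.0000−0.0000)/(98.5644−49.6584) = 0.0000. V = [p*·0.0000 + (1−p*)·0.0000]/1.05 = 0.0000. B = V − Δ·S = 0.0000.
(1,1): S=149.3400. Δ = (V_up−V_dn)/(S_up−S_dn) = (70.8154−0.0000)/(195.6354−98.5644) = 0.7295. V = [p*·70.8154 + (1−p*)·0.0000]/1.05 = 40.4659. B = V − Δ·S = -68.4808.
(0,0): S=114.0000. Δ = (V_up−V_dn)/(S_up−S_dn) = (40.4659−0.0000)/(149.3400−75.2400) = 0.5461. V = [p*·40.4659 + (1−p*)·0.0000]/1.05 = 23.1234. B = V − Δ·S = -39.1319.
Self-financing check: at every node Δ·S+B equals the discounted successor values.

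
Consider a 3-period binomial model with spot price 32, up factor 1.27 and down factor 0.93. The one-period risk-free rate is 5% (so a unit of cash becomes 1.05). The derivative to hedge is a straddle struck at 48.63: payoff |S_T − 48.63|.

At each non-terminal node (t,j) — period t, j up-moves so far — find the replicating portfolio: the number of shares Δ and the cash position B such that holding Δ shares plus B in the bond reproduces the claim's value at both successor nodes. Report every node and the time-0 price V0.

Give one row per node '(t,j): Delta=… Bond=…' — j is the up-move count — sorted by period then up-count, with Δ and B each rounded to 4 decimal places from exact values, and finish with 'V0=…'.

(0,0): Delta=-0.6486 Bond=32.0492
(1,0): Delta=-1.0000 Bond=44.1088
(1,1): Delta=-0.1769 Bond=14.4801
(2,0): Delta=-1.0000 Bond=46.3143
(2,1): Delta=-1.0000 Bond=46.3143
(2,2): Delta=0.9282 Bond=-41.8312
V0=11.2935

Since d<R<u, set p* = (R−d)/(u−d) = 0.3529; price each node as the discounted p*-expectation of its children.
At expiry t=3: V(3,0)=22.8906, V(3,1)=13.4805, V(3,2)=0.6301, V(3,3)=16.9183
Node (2,0) S=27.6768: V=(p*·13.4805+(1−p*)·22.8906)/1.05=18.6375; Δ=(13.4805−22.8906)/(35.1495−25.7394)=-1.0000; B=V−Δ·S=46.3143
Node (2,1) S=37.7952: V=(p*·0.6301+(1−p*)·13.4805)/1.05=8.5191; Δ=(0.6301−13.4805)/(47.9999−35.1495)=-1.0000; B=V−Δ·S=46.3143
Node (2,2) S=51.6128: V=(p*·16.9183+(1−p*)·0.6301)/1.05=6.0751; Δ=(16.9183−0.6301)/(65.5483−47.9999)=0.9282; B=V−Δ·S=-41.8312
Node (1,0) S=29.7600: V=(p*·8.5191+(1−p*)·18.6375)/1.05=14.3488; Δ=(8.5191−18.6375)/(37.7952−27.6768)=-1.0000; B=V−Δ·S=44.1088
Node (1,1) S=40.6400: V=(p*·6.0751+(1−p*)·8.5191)/1.05=7.2919; Δ=(6.0751−8.5191)/(51.6128−37.7952)=-0.1769; B=V−Δ·S=14.4801
Node (0,0) S=32.0000: V=(p*·7.2919+(1−p*)·14.3488)/1.05=11.2935; Δ=(7.2919−14.3488)/(40.6400−29.7600)=-0.6486; B=V−Δ·S=32.0492
Each (Δ,B) replicates both successor values, so the strategy is self-financing and V0 is arbitrage-free.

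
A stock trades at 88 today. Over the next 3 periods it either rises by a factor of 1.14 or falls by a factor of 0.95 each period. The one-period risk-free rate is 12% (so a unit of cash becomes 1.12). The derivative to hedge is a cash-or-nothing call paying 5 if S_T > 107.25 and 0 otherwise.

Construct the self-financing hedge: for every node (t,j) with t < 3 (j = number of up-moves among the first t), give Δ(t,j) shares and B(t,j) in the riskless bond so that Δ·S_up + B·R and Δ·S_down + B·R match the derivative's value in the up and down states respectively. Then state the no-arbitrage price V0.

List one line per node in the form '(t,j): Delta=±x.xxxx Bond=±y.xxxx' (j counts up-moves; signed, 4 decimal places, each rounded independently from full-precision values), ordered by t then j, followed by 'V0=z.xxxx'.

The replicating-portfolio and risk-neutral prices coincide; use p* = (1.12−0.95)/(1.14−0.95) = 0.8947 for the latter.
Terminal values V(3,·): V(3,0)=0.0000, V(3,1)=0.0000, V(3,2)=5.0000, V(3,3)=5.0000
  t=2,j=0: stock 79.4200 → up 90.5388 (V=0.0000), down 75.4490 (V=0.0000). Price 0.0000; hedge Δ=0.0000, bond B=0.0000.
  t=2,j=1: stock 95.3040 → up 108.6466 (V=5.0000), down 90.5388 (V=0.0000). Price 3.9944; hedge Δ=0.2761, bond B=-22.3214.
  t=2,j=2: stock 114.3648 → up 130.3759 (V=5.0000), down 108.6466 (V=5.0000). Price 4.4643; hedge Δ=0.0000, bond B=4.4643.
  t=1,j=0: stock 83.6000 → up 95.3040 (V=3.9944), down 79.4200 (V=0.0000). Price 3.1910; hedge Δ=0.2515, bond B=-17.8320.
  t=1,j=1: stock 100.3200 → up 114.3648 (V=4.4643), down 95.3040 (V=3.9944). Price 3.9418; hedge Δ=0.0247, bond B=1.4685.
  t=0,j=0: stock 88.0000 → up 100.3200 (V=3.9418), down 83.6000 (V=3.1910). Price 3.4489; hedge Δ=0.0449, bond B=-0.5028.
Self-financing check: at every node Δ·S+B equals the discounted successor values.

(0,0): Delta=0.0449 Bond=-0.5028
(1,0): Delta=0.2515 Bond=-17.8320
(1,1): Delta=0.0247 Bond=1.4685
(2,0): Delta=0.0000 Bond=0.0000
(2,1): Delta=0.2761 Bond=-22.3214
(2,2): Delta=0.0000 Bond=4.4643
V0=3.4489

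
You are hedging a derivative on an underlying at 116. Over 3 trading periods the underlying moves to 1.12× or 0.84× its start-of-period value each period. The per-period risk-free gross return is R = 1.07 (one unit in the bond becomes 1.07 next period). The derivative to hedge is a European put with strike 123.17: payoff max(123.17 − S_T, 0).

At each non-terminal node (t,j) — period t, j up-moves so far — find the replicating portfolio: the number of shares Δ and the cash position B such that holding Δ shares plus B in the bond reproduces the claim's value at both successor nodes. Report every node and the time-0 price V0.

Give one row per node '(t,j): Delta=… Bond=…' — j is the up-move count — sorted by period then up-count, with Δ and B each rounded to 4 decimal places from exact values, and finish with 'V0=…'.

No-arbitrage ⇒ martingale measure with p* = (R−d)/(u−d) = 0.8214.
Terminal payoffs: V(3,0)=54.4163, V(3,1)=31.4984, V(3,2)=0.9413, V(3,3)=0.0000
  t=2,j=0: stock 81.8496 → up 91.6716 (V=31.4984), down 68.7537 (V=54.4163). Price 33.2625; hedge Δ=-1.0000, bond B=115.1121.
  t=2,j=1: stock 109.1328 → up 122.2287 (V=0.9413), down 91.6716 (V=31.4984). Price 5.9793; hedge Δ=-1.0000, bond B=115.1121.
  t=2,j=2: stock 145.5104 → up 162.9716 (V=0.0000), down 122.2287 (V=0.9413). Price 0.1571; hedge Δ=-0.0231, bond B=3.5187.
  t=1,j=0: stock 97.4400 → up 109.1328 (V=5.9793), down 81.8496 (V=33.2625). Price 10.1414; hedge Δ=-1.0000, bond B=107.5814.
  t=1,j=1: stock 129.9200 → up 145.5104 (V=0.1571), down 109.1328 (V=5.9793). Price 1.1185; hedge Δ=-0.1601, bond B=21.9123.
  t=0,j=0: stock 116.0000 → up 129.9200 (V=1.1185), down 97.4400 (V=10.1414). Price 2.5511; hedge Δ=-0.2778, bond B=34.7760.
The time-0 hedge costs 2.5511, which is the no-arbitrage price.

(0,0): Delta=-0.2778 Bond=34.7760
(1,0): Delta=-1.0000 Bond=107.5814
(1,1): Delta=-0.1601 Bond=21.9123
(2,0): Delta=-1.0000 Bond=115.1121
(2,1): Delta=-1.0000 Bond=115.1121
(2,2): Delta=-0.0231 Bond=3.5187
V0=2.5511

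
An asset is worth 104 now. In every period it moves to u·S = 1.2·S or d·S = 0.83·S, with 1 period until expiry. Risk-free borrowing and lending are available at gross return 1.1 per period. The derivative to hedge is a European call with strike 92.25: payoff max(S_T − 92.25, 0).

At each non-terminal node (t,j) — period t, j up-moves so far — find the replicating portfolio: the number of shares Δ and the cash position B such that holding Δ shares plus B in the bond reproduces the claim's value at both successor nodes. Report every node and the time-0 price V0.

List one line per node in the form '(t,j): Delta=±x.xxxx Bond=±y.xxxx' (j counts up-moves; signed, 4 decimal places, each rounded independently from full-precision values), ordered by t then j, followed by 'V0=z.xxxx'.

(0,0): Delta=0.8459 Bond=-66.3796
V0=21.5934

Risk-neutral probability p* = (R−d)/(u−d) = (1.1−0.83)/(1.2−0.83) = 0.7297.
At expiry t=1: V(1,0)=0.0000, V(1,1)=32.5500
(0,0): S=104.0000. Δ = (V_up−V_dn)/(S_up−S_dn) = (32.5500−0.0000)/(124.8000−86.3200) = 0.8459. V = [p*·32.5500 + (1−p*)·0.0000]/1.1 = 21.5934. B = V − Δ·S = -66.3796.
The time-0 hedge costs 21.5934, which is the no-arbitrage price.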